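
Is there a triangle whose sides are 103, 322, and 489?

No

The longest side is 489, but the other two sum to only 425.
425 < 489, so the triangle inequality fails.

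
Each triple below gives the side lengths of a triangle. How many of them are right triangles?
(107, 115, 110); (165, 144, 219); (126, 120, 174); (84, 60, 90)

2

(107,115,110): 107²+110² = 23549 > 13225 = 115² → acute
(165,144,219): 144²+165² = 47961 = 219² → right
(126,120,174): 120²+126² = 30276 = 174² → right
(84,60,90): 60²+84² = 10656 > 8100 = 90² → acute
2 of the 4 are right.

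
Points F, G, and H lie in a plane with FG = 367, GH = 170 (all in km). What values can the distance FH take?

197 ≤ FH ≤ 537 km

By the triangle inequality, |367 − 170| ≤ FH ≤ 367 + 170.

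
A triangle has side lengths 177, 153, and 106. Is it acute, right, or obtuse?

Compare the square of the longest side to the sum of squares of the other two: 106² + 153² = 34645 > 31329 = 177².

acute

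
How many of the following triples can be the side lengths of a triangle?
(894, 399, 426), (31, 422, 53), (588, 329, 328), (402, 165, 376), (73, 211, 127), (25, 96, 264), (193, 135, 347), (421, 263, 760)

(399,426,894): 399+426 ≤ 894 → not valid
(31,53,422): 31+53 ≤ 422 → not valid
(328,329,588): 328+329 > 588 → valid
(165,376,402): 165+376 > 402 → valid
(73,127,211): 73+127 ≤ 211 → not valid
(25,96,264): 25+96 ≤ 264 → not valid
(135,193,347): 135+193 ≤ 347 → not valid
(263,421,760): 263+421 ≤ 760 → not valid
2 of the 8 triples form a triangle.

2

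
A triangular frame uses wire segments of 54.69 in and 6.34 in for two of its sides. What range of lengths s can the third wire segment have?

By the triangle inequality, s must be less than 54.69 + 6.34 = 61.03 and greater than |54.69 − 6.34| = 48.35.

48.35 < s < 61.03 (in)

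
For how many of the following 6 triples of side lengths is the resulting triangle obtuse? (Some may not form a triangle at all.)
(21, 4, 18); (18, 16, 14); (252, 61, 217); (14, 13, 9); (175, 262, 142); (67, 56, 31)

(21,4,18): 4²+18² = 340 < 441 = 21² → obtuse
(18,16,14): 14²+16² = 452 > 324 = 18² → acute
(252,61,217): 61²+217² = 50810 < 63504 = 252² → obtuse
(14,13,9): 9²+13² = 250 > 196 = 14² → acute
(175,262,142): 142²+175² = 50789 < 68644 = 262² → obtuse
(67,56,31): 31²+56² = 4097 < 4489 = 67² → obtuse
4 of the 6 are obtuse.

4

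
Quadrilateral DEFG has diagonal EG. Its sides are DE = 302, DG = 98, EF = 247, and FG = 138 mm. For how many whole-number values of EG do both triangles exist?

180

From triangle DEG: 204 < EG < 400.
From triangle FEG: 109 < EG < 385.
Intersection: 204 < EG < 385, so integers 205 through 384: 180 values.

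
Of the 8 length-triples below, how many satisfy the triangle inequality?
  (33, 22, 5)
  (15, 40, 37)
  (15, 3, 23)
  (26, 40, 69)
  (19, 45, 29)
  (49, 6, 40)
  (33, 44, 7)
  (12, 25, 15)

3

(5,22,33): 5+22 ≤ 33 → not valid
(15,37,40): 15+37 > 40 → valid
(3,15,23): 3+15 ≤ 23 → not valid
(26,40,69): 26+40 ≤ 69 → not valid
(19,29,45): 19+29 > 45 → valid
(6,40,49): 6+40 ≤ 49 → not valid
(7,33,44): 7+33 ≤ 44 → not valid
(12,15,25): 12+15 > 25 → valid
3 of the 8 triples form a triangle.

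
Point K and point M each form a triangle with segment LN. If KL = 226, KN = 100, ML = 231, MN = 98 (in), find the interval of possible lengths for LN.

From triangle KLN: |226 − 100| < LN < 226 + 100, i.e. 126 < LN < 326.
From triangle MLN: 133 < LN < 329.
Both must hold, so LN lies in the intersection.

133 < LN < 326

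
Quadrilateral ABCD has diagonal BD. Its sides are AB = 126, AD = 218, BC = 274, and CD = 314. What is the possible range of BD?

From triangle ABD: |126 − 218| < BD < 126 + 218, i.e. 92 < BD < 344.
From triangle CBD: 40 < BD < 588.
Both must hold, so BD lies in the intersection.

92 < BD < 344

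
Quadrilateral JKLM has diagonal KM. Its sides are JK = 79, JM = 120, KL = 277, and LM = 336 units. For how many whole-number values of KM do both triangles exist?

139

From triangle JKM: 41 < KM < 199.
From triangle LKM: 59 < KM < 613.
Intersection: 59 < KM < 199, so integers 60 through 198: 139 values.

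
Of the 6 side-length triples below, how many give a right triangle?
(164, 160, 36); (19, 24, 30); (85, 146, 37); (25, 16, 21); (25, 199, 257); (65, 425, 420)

(164,160,36): 36²+160² = 26896 = 164² → right
(19,24,30): 19²+24² = 937 > 900 = 30² → acute
(85,146,37): 37+85 ≤ 146, not a triangle
(25,16,21): 16²+21² = 697 > 625 = 25² → acute
(25,199,257): 25+199 ≤ 257, not a triangle
(65,425,420): 65²+420² = 180625 = 425² → right
2 of the 6 are right.

2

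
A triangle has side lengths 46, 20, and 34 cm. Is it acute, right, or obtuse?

obtuse

Compare the square of the longest side to the sum of squares of the other two: 20² + 34² = 1556 < 2116 = 46².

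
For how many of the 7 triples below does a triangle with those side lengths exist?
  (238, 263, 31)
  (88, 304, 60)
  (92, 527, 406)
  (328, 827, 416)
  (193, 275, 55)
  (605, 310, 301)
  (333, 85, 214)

2

(31,238,263): 31+238 > 263 → valid
(60,88,304): 60+88 ≤ 304 → not valid
(92,406,527): 92+406 ≤ 527 → not valid
(328,416,827): 328+416 ≤ 827 → not valid
(55,193,275): 55+193 ≤ 275 → not valid
(301,310,605): 301+310 > 605 → valid
(85,214,333): 85+214 ≤ 333 → not valid
2 of the 7 triples form a triangle.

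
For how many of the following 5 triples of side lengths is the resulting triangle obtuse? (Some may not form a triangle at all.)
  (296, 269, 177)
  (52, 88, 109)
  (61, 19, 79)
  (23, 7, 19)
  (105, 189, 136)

(296,269,177): 177²+269² = 103690 > 87616 = 296² → acute
(52,88,109): 52²+88² = 10448 < 11881 = 109² → obtuse
(61,19,79): 19²+61² = 4082 < 6241 = 79² → obtuse
(23,7,19): 7²+19² = 410 < 529 = 23² → obtuse
(105,189,136): 105²+136² = 29521 < 35721 = 189² → obtuse
4 of the 5 are obtuse.

4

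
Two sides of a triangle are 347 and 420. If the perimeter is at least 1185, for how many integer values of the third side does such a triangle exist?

Triangle inequality: 73 < x < 767. Perimeter ≥ 1185 gives x ≥ 1185 − 347 − 420 = 418.
So 418 ≤ x < 767; integers 418 through 766: 349 values.

349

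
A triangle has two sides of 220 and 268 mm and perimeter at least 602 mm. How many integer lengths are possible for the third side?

Triangle inequality: 48 < x < 488. Perimeter ≥ 602 gives x ≥ 602 − 220 − 268 = 114.
So 114 ≤ x < 488; integers 114 through 487: 374 values.

374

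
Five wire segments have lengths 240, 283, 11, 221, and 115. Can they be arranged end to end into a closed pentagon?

A pentagon exists iff every side is shorter than the sum of the others — equivalently, the longest side is less than the sum of the rest.
Longest side 283 < 587 (sum of the remaining 4), so yes.

Yes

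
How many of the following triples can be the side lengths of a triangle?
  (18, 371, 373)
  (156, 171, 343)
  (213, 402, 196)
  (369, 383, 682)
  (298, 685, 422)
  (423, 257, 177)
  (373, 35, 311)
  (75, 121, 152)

6

(18,371,373): 18+371 > 373 → valid
(156,171,343): 156+171 ≤ 343 → not valid
(196,213,402): 196+213 > 402 → valid
(369,383,682): 369+383 > 682 → valid
(298,422,685): 298+422 > 685 → valid
(177,257,423): 177+257 > 423 → valid
(35,311,373): 35+311 ≤ 373 → not valid
(75,121,152): 75+121 > 152 → valid
6 of the 8 triples form a triangle.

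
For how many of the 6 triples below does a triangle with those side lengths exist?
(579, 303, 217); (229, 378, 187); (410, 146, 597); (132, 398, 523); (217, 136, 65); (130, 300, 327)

3

(217,303,579): 217+303 ≤ 579 → not valid
(187,229,378): 187+229 > 378 → valid
(146,410,597): 146+410 ≤ 597 → not valid
(132,398,523): 132+398 > 523 → valid
(65,136,217): 65+136 ≤ 217 → not valid
(130,300,327): 130+300 > 327 → valid
3 of the 6 triples form a triangle.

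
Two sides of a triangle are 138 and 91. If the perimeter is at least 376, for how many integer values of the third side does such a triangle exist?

82

Triangle inequality: 47 < x < 229. Perimeter ≥ 376 gives x ≥ 376 − 138 − 91 = 147.
So 147 ≤ x < 229; integers 147 through 228: 82 values.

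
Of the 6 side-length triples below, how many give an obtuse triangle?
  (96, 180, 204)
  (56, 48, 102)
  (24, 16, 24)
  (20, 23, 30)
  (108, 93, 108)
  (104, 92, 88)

(96,180,204): 96²+180² = 41616 = 204² → right
(56,48,102): 48²+56² = 5440 < 10404 = 102² → obtuse
(24,16,24): 16²+24² = 832 > 576 = 24² → acute
(20,23,30): 20²+23² = 929 > 900 = 30² → acute
(108,93,108): 93²+108² = 20313 > 11664 = 108² → acute
(104,92,88): 88²+92² = 16208 > 10816 = 104² → acute
1 of the 6 is obtuse.

1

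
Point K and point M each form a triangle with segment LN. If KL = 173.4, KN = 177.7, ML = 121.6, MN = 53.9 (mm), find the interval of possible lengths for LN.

67.7 < LN < 175.5

From triangle KLN: |173.4 − 177.7| < LN < 173.4 + 177.7, i.e. 4.3 < LN < 351.1.
From triangle MLN: 67.7 < LN < 175.5.
Both must hold, so LN lies in the intersection.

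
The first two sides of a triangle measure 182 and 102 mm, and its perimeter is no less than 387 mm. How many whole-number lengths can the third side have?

Triangle inequality: 80 < x < 284. Perimeter ≥ 387 gives x ≥ 387 − 182 − 102 = 103.
So 103 ≤ x < 284; integers 103 through 283: 181 values.

181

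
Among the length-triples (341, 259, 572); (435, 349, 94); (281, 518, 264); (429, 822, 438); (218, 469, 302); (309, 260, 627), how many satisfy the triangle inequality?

(259,341,572): 259+341 > 572 → valid
(94,349,435): 94+349 > 435 → valid
(264,281,518): 264+281 > 518 → valid
(429,438,822): 429+438 > 822 → valid
(218,302,469): 218+302 > 469 → valid
(260,309,627): 260+309 ≤ 627 → not valid
5 of the 6 triples form a triangle.

5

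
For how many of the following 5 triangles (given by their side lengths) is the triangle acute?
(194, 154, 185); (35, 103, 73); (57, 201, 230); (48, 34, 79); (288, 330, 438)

(194,154,185): 154²+185² = 57941 > 37636 = 194² → acute
(35,103,73): 35²+73² = 6554 < 10609 = 103² → obtuse
(57,201,230): 57²+201² = 43650 < 52900 = 230² → obtuse
(48,34,79): 34²+48² = 3460 < 6241 = 79² → obtuse
(288,330,438): 288²+330² = 191844 = 438² → right
1 of the 5 is acute.

1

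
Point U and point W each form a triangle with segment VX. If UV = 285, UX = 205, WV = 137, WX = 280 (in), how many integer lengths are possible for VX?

273

From triangle UVX: 80 < VX < 490.
From triangle WVX: 143 < VX < 417.
Intersection: 143 < VX < 417, so integers 144 through 416: 273 values.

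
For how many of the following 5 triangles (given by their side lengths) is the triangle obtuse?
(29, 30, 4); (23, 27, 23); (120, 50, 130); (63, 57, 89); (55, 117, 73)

(29,30,4): 4²+29² = 857 < 900 = 30² → obtuse
(23,27,23): 23²+23² = 1058 > 729 = 27² → acute
(120,50,130): 50²+120² = 16900 = 130² → right
(63,57,89): 57²+63² = 7218 < 7921 = 89² → obtuse
(55,117,73): 55²+73² = 8354 < 13689 = 117² → obtuse
3 of the 5 are obtuse.

3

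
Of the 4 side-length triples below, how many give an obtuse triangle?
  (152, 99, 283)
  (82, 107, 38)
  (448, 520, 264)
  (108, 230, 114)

1

(152,99,283): 99+152 ≤ 283, not a triangle
(82,107,38): 38²+82² = 8168 < 11449 = 107² → obtuse
(448,520,264): 264²+448² = 270400 = 520² → right
(108,230,114): 108+114 ≤ 230, not a triangle
1 of the 4 is obtuse.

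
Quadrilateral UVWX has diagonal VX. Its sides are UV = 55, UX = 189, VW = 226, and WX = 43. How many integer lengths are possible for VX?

60

From triangle UVX: 134 < VX < 244.
From triangle WVX: 183 < VX < 269.
Intersection: 183 < VX < 244, so integers 184 through 243: 60 values.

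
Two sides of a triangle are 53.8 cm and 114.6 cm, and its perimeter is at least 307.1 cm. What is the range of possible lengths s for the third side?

Triangle inequality alone gives 60.8 < s < 168.4.
The perimeter condition gives s ≥ 307.1 − 53.8 − 114.6 = 138.7.
Intersecting the two: 138.7 ≤ s < 168.4.

138.7 ≤ s < 168.4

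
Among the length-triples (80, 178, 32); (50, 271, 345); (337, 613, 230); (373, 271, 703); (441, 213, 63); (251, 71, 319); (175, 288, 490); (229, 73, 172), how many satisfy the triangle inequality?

(32,80,178): 32+80 ≤ 178 → not valid
(50,271,345): 50+271 ≤ 345 → not valid
(230,337,613): 230+337 ≤ 613 → not valid
(271,373,703): 271+373 ≤ 703 → not valid
(63,213,441): 63+213 ≤ 441 → not valid
(71,251,319): 71+251 > 319 → valid
(175,288,490): 175+288 ≤ 490 → not valid
(73,172,229): 73+172 > 229 → valid
2 of the 8 triples form a triangle.

2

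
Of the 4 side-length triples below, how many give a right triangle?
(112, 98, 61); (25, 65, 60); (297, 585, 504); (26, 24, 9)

2

(112,98,61): 61²+98² = 13325 > 12544 = 112² → acute
(25,65,60): 25²+60² = 4225 = 65² → right
(297,585,504): 297²+504² = 342225 = 585² → right
(26,24,9): 9²+24² = 657 < 676 = 26² → obtuse
2 of the 4 are right.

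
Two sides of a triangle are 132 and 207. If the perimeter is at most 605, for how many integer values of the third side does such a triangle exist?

Triangle inequality: 75 < x < 339. Perimeter ≤ 605 gives x ≤ 605 − 132 − 207 = 266.
So 75 < x ≤ 266; integers 76 through 266: 191 values.

191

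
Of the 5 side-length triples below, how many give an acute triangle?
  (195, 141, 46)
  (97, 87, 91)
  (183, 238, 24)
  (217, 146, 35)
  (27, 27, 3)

(195,141,46): 46+141 ≤ 195, not a triangle
(97,87,91): 87²+91² = 15850 > 9409 = 97² → acute
(183,238,24): 24+183 ≤ 238, not a triangle
(217,146,35): 35+146 ≤ 217, not a triangle
(27,27,3): 3²+27² = 738 > 729 = 27² → acute
2 of the 5 are acute.

2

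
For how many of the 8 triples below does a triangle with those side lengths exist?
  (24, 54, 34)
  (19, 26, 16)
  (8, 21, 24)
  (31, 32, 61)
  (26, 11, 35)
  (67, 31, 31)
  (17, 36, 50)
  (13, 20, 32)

7

(24,34,54): 24+34 > 54 → valid
(16,19,26): 16+19 > 26 → valid
(8,21,24): 8+21 > 24 → valid
(31,32,61): 31+32 > 61 → valid
(11,26,35): 11+26 > 35 → valid
(31,31,67): 31+31 ≤ 67 → not valid
(17,36,50): 17+36 > 50 → valid
(13,20,32): 13+20 > 32 → valid
7 of the 8 triples form a triangle.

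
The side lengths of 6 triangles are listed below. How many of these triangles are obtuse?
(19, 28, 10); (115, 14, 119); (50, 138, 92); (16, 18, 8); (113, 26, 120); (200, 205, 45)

(19,28,10): 10²+19² = 461 < 784 = 28² → obtuse
(115,14,119): 14²+115² = 13421 < 14161 = 119² → obtuse
(50,138,92): 50²+92² = 10964 < 19044 = 138² → obtuse
(16,18,8): 8²+16² = 320 < 324 = 18² → obtuse
(113,26,120): 26²+113² = 13445 < 14400 = 120² → obtuse
(200,205,45): 45²+200² = 42025 = 205² → right
5 of the 6 are obtuse.

5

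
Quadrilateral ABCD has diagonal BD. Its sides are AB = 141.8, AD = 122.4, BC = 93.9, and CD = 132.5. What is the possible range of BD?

38.6 < BD < 226.4

From triangle ABD: |141.8 − 122.4| < BD < 141.8 + 122.4, i.e. 19.4 < BD < 264.2.
From triangle CBD: 38.6 < BD < 226.4.
Both must hold, so BD lies in the intersection.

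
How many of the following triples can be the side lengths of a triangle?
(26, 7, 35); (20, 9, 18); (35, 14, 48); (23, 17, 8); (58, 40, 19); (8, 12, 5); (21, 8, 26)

6

(7,26,35): 7+26 ≤ 35 → not valid
(9,18,20): 9+18 > 20 → valid
(14,35,48): 14+35 > 48 → valid
(8,17,23): 8+17 > 23 → valid
(19,40,58): 19+40 > 58 → valid
(5,8,12): 5+8 > 12 → valid
(8,21,26): 8+21 > 26 → valid
6 of the 7 triples form a triangle.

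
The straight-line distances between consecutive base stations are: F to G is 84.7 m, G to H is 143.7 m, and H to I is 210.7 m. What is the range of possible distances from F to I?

The maximum is all hops collinear in one direction: 84.7 + 143.7 + 210.7 = 439.1.
The longest hop is 210.7; the others sum to 228.4. Since 210.7 ≤ 228.4, the path can fold back on itself completely, so the minimum distance is 0.

0 ≤ FI ≤ 439.1 m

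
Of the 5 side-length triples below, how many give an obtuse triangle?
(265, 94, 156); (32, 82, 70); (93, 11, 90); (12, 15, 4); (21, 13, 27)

(265,94,156): 94+156 ≤ 265, not a triangle
(32,82,70): 32²+70² = 5924 < 6724 = 82² → obtuse
(93,11,90): 11²+90² = 8221 < 8649 = 93² → obtuse
(12,15,4): 4²+12² = 160 < 225 = 15² → obtuse
(21,13,27): 13²+21² = 610 < 729 = 27² → obtuse
4 of the 5 are obtuse.

4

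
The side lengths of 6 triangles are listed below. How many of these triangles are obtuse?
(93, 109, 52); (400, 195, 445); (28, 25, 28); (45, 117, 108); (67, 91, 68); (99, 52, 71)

2

(93,109,52): 52²+93² = 11353 < 11881 = 109² → obtuse
(400,195,445): 195²+400² = 198025 = 445² → right
(28,25,28): 25²+28² = 1409 > 784 = 28² → acute
(45,117,108): 45²+108² = 13689 = 117² → right
(67,91,68): 67²+68² = 9113 > 8281 = 91² → acute
(99,52,71): 52²+71² = 7745 < 9801 = 99² → obtuse
2 of the 6 are obtuse.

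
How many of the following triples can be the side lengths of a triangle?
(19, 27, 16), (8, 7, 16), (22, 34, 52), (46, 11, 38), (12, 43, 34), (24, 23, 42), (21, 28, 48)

(16,19,27): 16+19 > 27 → valid
(7,8,16): 7+8 ≤ 16 → not valid
(22,34,52): 22+34 > 52 → valid
(11,38,46): 11+38 > 46 → valid
(12,34,43): 12+34 > 43 → valid
(23,24,42): 23+24 > 42 → valid
(21,28,48): 21+28 > 48 → valid
6 of the 7 triples form a triangle.

6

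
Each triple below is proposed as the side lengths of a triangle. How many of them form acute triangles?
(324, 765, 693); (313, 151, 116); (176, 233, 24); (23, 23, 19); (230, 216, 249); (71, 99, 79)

3

(324,765,693): 324²+693² = 585225 = 765² → right
(313,151,116): 116+151 ≤ 313, not a triangle
(176,233,24): 24+176 ≤ 233, not a triangle
(23,23,19): 19²+23² = 890 > 529 = 23² → acute
(230,216,249): 216²+230² = 99556 > 62001 = 249² → acute
(71,99,79): 71²+79² = 11282 > 9801 = 99² → acute
3 of the 6 are acute.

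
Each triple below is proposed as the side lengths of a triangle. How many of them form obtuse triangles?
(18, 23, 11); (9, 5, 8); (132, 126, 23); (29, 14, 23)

3

(18,23,11): 11²+18² = 445 < 529 = 23² → obtuse
(9,5,8): 5²+8² = 89 > 81 = 9² → acute
(132,126,23): 23²+126² = 16405 < 17424 = 132² → obtuse
(29,14,23): 14²+23² = 725 < 841 = 29² → obtuse
3 of the 4 are obtuse.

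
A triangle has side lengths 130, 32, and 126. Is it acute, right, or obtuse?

right

Compare the square of the longest side to the sum of squares of the other two: 32² + 126² = 16900 = 130².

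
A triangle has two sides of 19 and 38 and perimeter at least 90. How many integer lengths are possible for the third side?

Triangle inequality: 19 < x < 57. Perimeter ≥ 90 gives x ≥ 90 − 19 − 38 = 33.
So 33 ≤ x < 57; integers 33 through 56: 24 values.

24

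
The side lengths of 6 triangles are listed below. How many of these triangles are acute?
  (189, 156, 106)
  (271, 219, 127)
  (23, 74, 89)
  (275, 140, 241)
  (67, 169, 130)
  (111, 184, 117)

1

(189,156,106): 106²+156² = 35572 < 35721 = 189² → obtuse
(271,219,127): 127²+219² = 64090 < 73441 = 271² → obtuse
(23,74,89): 23²+74² = 6005 < 7921 = 89² → obtuse
(275,140,241): 140²+241² = 77681 > 75625 = 275² → acute
(67,169,130): 67²+130² = 21389 < 28561 = 169² → obtuse
(111,184,117): 111²+117² = 26010 < 33856 = 184² → obtuse
1 of the 6 is acute.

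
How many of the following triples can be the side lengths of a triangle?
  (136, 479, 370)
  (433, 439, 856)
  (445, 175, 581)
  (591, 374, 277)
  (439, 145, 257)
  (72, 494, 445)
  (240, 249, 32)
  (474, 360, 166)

(136,370,479): 136+370 > 479 → valid
(433,439,856): 433+439 > 856 → valid
(175,445,581): 175+445 > 581 → valid
(277,374,591): 277+374 > 591 → valid
(145,257,439): 145+257 ≤ 439 → not valid
(72,445,494): 72+445 > 494 → valid
(32,240,249): 32+240 > 249 → valid
(166,360,474): 166+360 > 474 → valid
7 of the 8 triples form a triangle.

7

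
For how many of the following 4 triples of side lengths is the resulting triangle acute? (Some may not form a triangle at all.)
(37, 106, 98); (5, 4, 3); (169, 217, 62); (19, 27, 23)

(37,106,98): 37²+98² = 10973 < 11236 = 106² → obtuse
(5,4,3): 3²+4² = 25 = 5² → right
(169,217,62): 62²+169² = 32405 < 47089 = 217² → obtuse
(19,27,23): 19²+23² = 890 > 729 = 27² → acute
1 of the 4 is acute.

1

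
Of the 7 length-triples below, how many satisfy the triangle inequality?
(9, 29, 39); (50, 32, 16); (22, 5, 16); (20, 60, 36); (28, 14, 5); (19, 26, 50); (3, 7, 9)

1

(9,29,39): 9+29 ≤ 39 → not valid
(16,32,50): 16+32 ≤ 50 → not valid
(5,16,22): 5+16 ≤ 22 → not valid
(20,36,60): 20+36 ≤ 60 → not valid
(5,14,28): 5+14 ≤ 28 → not valid
(19,26,50): 19+26 ≤ 50 → not valid
(3,7,9): 3+7 > 9 → valid
1 of the 7 triples forms a triangle.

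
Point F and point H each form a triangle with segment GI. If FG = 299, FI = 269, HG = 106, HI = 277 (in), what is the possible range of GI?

From triangle FGI: |299 − 269| < GI < 299 + 269, i.e. 30 < GI < 568.
From triangle HGI: 171 < GI < 383.
Both must hold, so GI lies in the intersection.

171 < GI < 383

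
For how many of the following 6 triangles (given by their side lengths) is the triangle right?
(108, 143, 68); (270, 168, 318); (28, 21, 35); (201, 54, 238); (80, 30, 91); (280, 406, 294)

3

(108,143,68): 68²+108² = 16288 < 20449 = 143² → obtuse
(270,168,318): 168²+270² = 101124 = 318² → right
(28,21,35): 21²+28² = 1225 = 35² → right
(201,54,238): 54²+201² = 43317 < 56644 = 238² → obtuse
(80,30,91): 30²+80² = 7300 < 8281 = 91² → obtuse
(280,406,294): 280²+294² = 164836 = 406² → right
3 of the 6 are right.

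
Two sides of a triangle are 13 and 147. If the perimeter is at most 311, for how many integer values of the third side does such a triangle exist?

Triangle inequality: 134 < x < 160. Perimeter ≤ 311 gives x ≤ 311 − 13 − 147 = 151.
So 134 < x ≤ 151; integers 135 through 151: 17 values.

17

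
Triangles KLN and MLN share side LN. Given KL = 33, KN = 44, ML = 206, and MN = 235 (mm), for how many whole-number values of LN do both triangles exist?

47

From triangle KLN: 11 < LN < 77.
From triangle MLN: 29 < LN < 441.
Intersection: 29 < LN < 77, so integers 30 through 76: 47 values.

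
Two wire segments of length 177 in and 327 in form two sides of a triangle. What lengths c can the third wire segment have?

150 < c < 504

By the triangle inequality, c must be less than 177 + 327 = 504 and greater than |177 − 327| = 150.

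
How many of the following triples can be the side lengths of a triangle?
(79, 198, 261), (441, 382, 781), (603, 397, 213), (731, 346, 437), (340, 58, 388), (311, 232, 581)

(79,198,261): 79+198 > 261 → valid
(382,441,781): 382+441 > 781 → valid
(213,397,603): 213+397 > 603 → valid
(346,437,731): 346+437 > 731 → valid
(58,340,388): 58+340 > 388 → valid
(232,311,581): 232+311 ≤ 581 → not valid
5 of the 6 triples form a triangle.

5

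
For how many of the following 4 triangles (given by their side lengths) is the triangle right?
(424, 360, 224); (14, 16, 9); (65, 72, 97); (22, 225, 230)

2

(424,360,224): 224²+360² = 179776 = 424² → right
(14,16,9): 9²+14² = 277 > 256 = 16² → acute
(65,72,97): 65²+72² = 9409 = 97² → right
(22,225,230): 22²+225² = 51109 < 52900 = 230² → obtuse
2 of the 4 are right.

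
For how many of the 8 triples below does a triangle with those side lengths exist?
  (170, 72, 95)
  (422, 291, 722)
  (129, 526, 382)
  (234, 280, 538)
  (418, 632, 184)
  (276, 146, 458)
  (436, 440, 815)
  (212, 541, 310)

1

(72,95,170): 72+95 ≤ 170 → not valid
(291,422,722): 291+422 ≤ 722 → not valid
(129,382,526): 129+382 ≤ 526 → not valid
(234,280,538): 234+280 ≤ 538 → not valid
(184,418,632): 184+418 ≤ 632 → not valid
(146,276,458): 146+276 ≤ 458 → not valid
(436,440,815): 436+440 > 815 → valid
(212,310,541): 212+310 ≤ 541 → not valid
1 of the 8 triples forms a triangle.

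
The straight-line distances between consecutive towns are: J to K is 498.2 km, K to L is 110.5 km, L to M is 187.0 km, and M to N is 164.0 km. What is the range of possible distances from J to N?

The maximum is all hops collinear in one direction: 498.2 + 110.5 + 187.0 + 164.0 = 959.7.
The longest hop is 498.2; the others sum to 461.5. Folding the others back against it leaves at least 498.2 − 461.5 = 36.7.

36.7 ≤ JN ≤ 959.7 km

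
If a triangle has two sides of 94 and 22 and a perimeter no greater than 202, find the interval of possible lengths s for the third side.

Triangle inequality alone gives 72 < s < 116.
The perimeter condition gives s ≤ 202 − 94 − 22 = 86.
Intersecting the two: 72 < s ≤ 86.

72 < s ≤ 86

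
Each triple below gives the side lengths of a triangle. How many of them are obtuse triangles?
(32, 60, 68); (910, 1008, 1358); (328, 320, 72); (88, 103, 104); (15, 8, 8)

1

(32,60,68): 32²+60² = 4624 = 68² → right
(910,1008,1358): 910²+1008² = 1844164 = 1358² → right
(328,320,72): 72²+320² = 107584 = 328² → right
(88,103,104): 88²+103² = 18353 > 10816 = 104² → acute
(15,8,8): 8²+8² = 128 < 225 = 15² → obtuse
1 of the 5 is obtuse.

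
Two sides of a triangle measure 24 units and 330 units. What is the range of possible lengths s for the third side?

306 < s < 354 (units)

By the triangle inequality, s must be less than 24 + 330 = 354 and greater than |24 − 330| = 306.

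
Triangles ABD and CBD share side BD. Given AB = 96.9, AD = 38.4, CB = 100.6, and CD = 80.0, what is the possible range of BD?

From triangle ABD: |96.9 − 38.4| < BD < 96.9 + 38.4, i.e. 58.5 < BD < 135.3.
From triangle CBD: 20.6 < BD < 180.6.
Both must hold, so BD lies in the intersection.

58.5 < BD < 135.3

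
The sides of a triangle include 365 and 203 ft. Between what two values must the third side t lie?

162 < t < 568

By the triangle inequality, t must be less than 365 + 203 = 568 and greater than |365 − 203| = 162.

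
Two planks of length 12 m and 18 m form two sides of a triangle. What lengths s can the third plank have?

By the triangle inequality, s must be less than 12 + 18 = 30 and greater than |12 − 18| = 6.

6 < s < 30 (m)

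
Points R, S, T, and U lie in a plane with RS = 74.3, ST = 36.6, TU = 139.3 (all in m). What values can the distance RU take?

The maximum is all hops collinear in one direction: 74.3 + 36.6 + 139.3 = 250.2.
The longest hop is 139.3; the others sum to 110.9. Folding the others back against it leaves at least 139.3 − 110.9 = 28.4.

28.4 ≤ RU ≤ 250.2 m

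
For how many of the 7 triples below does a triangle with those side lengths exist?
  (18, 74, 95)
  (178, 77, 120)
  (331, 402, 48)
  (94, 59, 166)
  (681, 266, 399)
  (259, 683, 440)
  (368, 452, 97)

(18,74,95): 18+74 ≤ 95 → not valid
(77,120,178): 77+120 > 178 → valid
(48,331,402): 48+331 ≤ 402 → not valid
(59,94,166): 59+94 ≤ 166 → not valid
(266,399,681): 266+399 ≤ 681 → not valid
(259,440,683): 259+440 > 683 → valid
(97,368,452): 97+368 > 452 → valid
3 of the 7 triples form a triangle.

3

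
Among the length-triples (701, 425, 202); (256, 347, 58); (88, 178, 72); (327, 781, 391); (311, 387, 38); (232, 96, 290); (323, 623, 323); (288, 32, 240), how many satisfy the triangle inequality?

(202,425,701): 202+425 ≤ 701 → not valid
(58,256,347): 58+256 ≤ 347 → not valid
(72,88,178): 72+88 ≤ 178 → not valid
(327,391,781): 327+391 ≤ 781 → not valid
(38,311,387): 38+311 ≤ 387 → not valid
(96,232,290): 96+232 > 290 → valid
(323,323,623): 323+323 > 623 → valid
(32,240,288): 32+240 ≤ 288 → not valid
2 of the 8 triples form a triangle.

2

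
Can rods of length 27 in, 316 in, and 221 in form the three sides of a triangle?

The longest side is 316, but the other two sum to only 248.
248 < 316, so the triangle inequality fails.

No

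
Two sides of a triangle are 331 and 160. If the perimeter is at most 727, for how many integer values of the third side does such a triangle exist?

65

Triangle inequality: 171 < x < 491. Perimeter ≤ 727 gives x ≤ 727 − 331 − 160 = 236.
So 171 < x ≤ 236; integers 172 through 236: 65 values.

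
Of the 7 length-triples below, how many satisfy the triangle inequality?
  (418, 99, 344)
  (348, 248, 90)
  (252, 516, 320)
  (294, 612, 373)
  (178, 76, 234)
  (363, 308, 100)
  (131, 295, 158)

(99,344,418): 99+344 > 418 → valid
(90,248,348): 90+248 ≤ 348 → not valid
(252,320,516): 252+320 > 516 → valid
(294,373,612): 294+373 > 612 → valid
(76,178,234): 76+178 > 234 → valid
(100,308,363): 100+308 > 363 → valid
(131,158,295): 131+158 ≤ 295 → not valid
5 of the 7 triples form a triangle.

5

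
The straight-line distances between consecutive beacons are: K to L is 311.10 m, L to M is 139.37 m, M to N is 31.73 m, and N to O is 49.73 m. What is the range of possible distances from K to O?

The maximum is all hops collinear in one direction: 311.10 + 139.37 + 31.73 + 49.73 = 531.93.
The longest hop is 311.10; the others sum to 220.83. Folding the others back against it leaves at least 311.10 − 220.83 = 90.27.

90.27 ≤ KO ≤ 531.93 m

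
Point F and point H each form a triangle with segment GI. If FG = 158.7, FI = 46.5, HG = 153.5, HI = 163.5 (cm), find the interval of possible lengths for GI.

112.2 < GI < 205.2

From triangle FGI: |158.7 − 46.5| < GI < 158.7 + 46.5, i.e. 112.2 < GI < 205.2.
From triangle HGI: 10.0 < GI < 317.0.
Both must hold, so GI lies in the intersection.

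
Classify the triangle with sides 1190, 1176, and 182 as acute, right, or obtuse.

right

Compare the square of the longest side to the sum of squares of the other two: 182² + 1176² = 1416100 = 1190².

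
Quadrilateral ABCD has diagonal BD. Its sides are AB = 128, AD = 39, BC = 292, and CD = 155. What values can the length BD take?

From triangle ABD: |128 − 39| < BD < 128 + 39, i.e. 89 < BD < 167.
From triangle CBD: 137 < BD < 447.
Both must hold, so BD lies in the intersection.

137 < BD < 167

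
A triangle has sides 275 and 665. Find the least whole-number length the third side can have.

The third side must be strictly greater than |275 − 665| = 390.
The smallest integer above 390 is 391.

391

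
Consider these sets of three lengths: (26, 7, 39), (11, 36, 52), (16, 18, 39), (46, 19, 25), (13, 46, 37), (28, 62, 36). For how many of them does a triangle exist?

2

(7,26,39): 7+26 ≤ 39 → not valid
(11,36,52): 11+36 ≤ 52 → not valid
(16,18,39): 16+18 ≤ 39 → not valid
(19,25,46): 19+25 ≤ 46 → not valid
(13,37,46): 13+37 > 46 → valid
(28,36,62): 28+36 > 62 → valid
2 of the 6 triples form a triangle.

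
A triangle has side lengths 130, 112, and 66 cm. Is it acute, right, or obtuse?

right

Compare the square of the longest side to the sum of squares of the other two: 66² + 112² = 16900 = 130².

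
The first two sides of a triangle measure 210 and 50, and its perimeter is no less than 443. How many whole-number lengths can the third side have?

77

Triangle inequality: 160 < x < 260. Perimeter ≥ 443 gives x ≥ 443 − 210 − 50 = 183.
So 183 ≤ x < 260; integers 183 through 259: 77 values.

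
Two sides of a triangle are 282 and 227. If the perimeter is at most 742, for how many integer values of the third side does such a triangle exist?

Triangle inequality: 55 < x < 509. Perimeter ≤ 742 gives x ≤ 742 − 282 − 227 = 233.
So 55 < x ≤ 233; integers 56 through 233: 178 values.

178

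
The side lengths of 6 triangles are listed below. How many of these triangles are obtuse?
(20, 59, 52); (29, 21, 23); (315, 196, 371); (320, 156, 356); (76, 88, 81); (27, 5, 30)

(20,59,52): 20²+52² = 3104 < 3481 = 59² → obtuse
(29,21,23): 21²+23² = 970 > 841 = 29² → acute
(315,196,371): 196²+315² = 137641 = 371² → right
(320,156,356): 156²+320² = 126736 = 356² → right
(76,88,81): 76²+81² = 12337 > 7744 = 88² → acute
(27,5,30): 5²+27² = 754 < 900 = 30² → obtuse
2 of the 6 are obtuse.

2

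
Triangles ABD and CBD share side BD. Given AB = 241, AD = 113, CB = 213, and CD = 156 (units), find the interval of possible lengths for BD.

128 < BD < 354

From triangle ABD: |241 − 113| < BD < 241 + 113, i.e. 128 < BD < 354.
From triangle CBD: 57 < BD < 369.
Both must hold, so BD lies in the intersection.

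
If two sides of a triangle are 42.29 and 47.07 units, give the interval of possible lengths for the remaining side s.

4.78 < s < 89.36 (units)

By the triangle inequality, s must be less than 42.29 + 47.07 = 89.36 and greater than |42.29 − 47.07| = 4.78.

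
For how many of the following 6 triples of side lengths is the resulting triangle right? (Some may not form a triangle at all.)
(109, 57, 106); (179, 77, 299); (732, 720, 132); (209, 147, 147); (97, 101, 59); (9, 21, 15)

(109,57,106): 57²+106² = 14485 > 11881 = 109² → acute
(179,77,299): 77+179 ≤ 299, not a triangle
(732,720,132): 132²+720² = 535824 = 732² → right
(209,147,147): 147²+147² = 43218 < 43681 = 209² → obtuse
(97,101,59): 59²+97² = 12890 > 10201 = 101² → acute
(9,21,15): 9²+15² = 306 < 441 = 21² → obtuse
1 of the 6 is right.

1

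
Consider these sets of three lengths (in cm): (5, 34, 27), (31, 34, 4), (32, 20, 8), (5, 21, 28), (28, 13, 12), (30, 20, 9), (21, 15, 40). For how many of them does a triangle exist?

1

(5,27,34): 5+27 ≤ 34 → not valid
(4,31,34): 4+31 > 34 → valid
(8,20,32): 8+20 ≤ 32 → not valid
(5,21,28): 5+21 ≤ 28 → not valid
(12,13,28): 12+13 ≤ 28 → not valid
(9,20,30): 9+20 ≤ 30 → not valid
(15,21,40): 15+21 ≤ 40 → not valid
1 of the 7 triples forms a triangle.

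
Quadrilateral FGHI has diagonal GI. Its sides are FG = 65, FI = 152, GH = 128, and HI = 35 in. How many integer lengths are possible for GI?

From triangle FGI: 87 < GI < 217.
From triangle HGI: 93 < GI < 163.
Intersection: 93 < GI < 163, so integers 94 through 162: 69 values.

69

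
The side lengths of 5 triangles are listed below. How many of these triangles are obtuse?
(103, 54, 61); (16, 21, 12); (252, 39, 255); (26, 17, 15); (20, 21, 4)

4

(103,54,61): 54²+61² = 6637 < 10609 = 103² → obtuse
(16,21,12): 12²+16² = 400 < 441 = 21² → obtuse
(252,39,255): 39²+252² = 65025 = 255² → right
(26,17,15): 15²+17² = 514 < 676 = 26² → obtuse
(20,21,4): 4²+20² = 416 < 441 = 21² → obtuse
4 of the 5 are obtuse.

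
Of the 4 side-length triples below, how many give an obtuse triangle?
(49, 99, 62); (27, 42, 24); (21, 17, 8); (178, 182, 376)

(49,99,62): 49²+62² = 6245 < 9801 = 99² → obtuse
(27,42,24): 24²+27² = 1305 < 1764 = 42² → obtuse
(21,17,8): 8²+17² = 353 < 441 = 21² → obtuse
(178,182,376): 178+182 ≤ 376, not a triangle
3 of the 4 are obtuse.

3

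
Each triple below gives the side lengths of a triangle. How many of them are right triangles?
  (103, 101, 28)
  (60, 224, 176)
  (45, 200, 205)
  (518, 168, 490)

2

(103,101,28): 28²+101² = 10985 > 10609 = 103² → acute
(60,224,176): 60²+176² = 34576 < 50176 = 224² → obtuse
(45,200,205): 45²+200² = 42025 = 205² → right
(518,168,490): 168²+490² = 268324 = 518² → right
2 of the 4 are right.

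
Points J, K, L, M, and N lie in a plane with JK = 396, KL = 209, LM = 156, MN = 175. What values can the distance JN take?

0 ≤ JN ≤ 936

The maximum is all hops collinear in one direction: 396 + 209 + 156 + 175 = 936.
The longest hop is 396; the others sum to 540. Since 396 ≤ 540, the path can fold back on itself completely, so the minimum distance is 0.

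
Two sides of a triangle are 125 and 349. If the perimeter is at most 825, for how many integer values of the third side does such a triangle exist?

Triangle inequality: 224 < x < 474. Perimeter ≤ 825 gives x ≤ 825 − 125 − 349 = 351.
So 224 < x ≤ 351; integers 225 through 351: 127 values.

127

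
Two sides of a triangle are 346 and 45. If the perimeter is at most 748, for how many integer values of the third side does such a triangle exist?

56

Triangle inequality: 301 < x < 391. Perimeter ≤ 748 gives x ≤ 748 − 346 − 45 = 357.
So 301 < x ≤ 357; integers 302 through 357: 56 values.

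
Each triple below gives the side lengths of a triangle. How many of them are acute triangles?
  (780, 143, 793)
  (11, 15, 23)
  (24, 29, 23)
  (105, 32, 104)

2

(780,143,793): 143²+780² = 628849 = 793² → right
(11,15,23): 11²+15² = 346 < 529 = 23² → obtuse
(24,29,23): 23²+24² = 1105 > 841 = 29² → acute
(105,32,104): 32²+104² = 11840 > 11025 = 105² → acute
2 of the 4 are acute.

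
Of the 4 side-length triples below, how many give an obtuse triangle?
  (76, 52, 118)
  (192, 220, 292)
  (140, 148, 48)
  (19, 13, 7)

2

(76,52,118): 52²+76² = 8480 < 13924 = 118² → obtuse
(192,220,292): 192²+220² = 85264 = 292² → right
(140,148,48): 48²+140² = 21904 = 148² → right
(19,13,7): 7²+13² = 218 < 361 = 19² → obtuse
2 of the 4 are obtuse.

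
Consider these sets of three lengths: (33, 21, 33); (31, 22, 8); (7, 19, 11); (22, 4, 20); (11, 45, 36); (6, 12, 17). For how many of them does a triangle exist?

4

(21,33,33): 21+33 > 33 → valid
(8,22,31): 8+22 ≤ 31 → not valid
(7,11,19): 7+11 ≤ 19 → not valid
(4,20,22): 4+20 > 22 → valid
(11,36,45): 11+36 > 45 → valid
(6,12,17): 6+12 > 17 → valid
4 of the 6 triples form a triangle.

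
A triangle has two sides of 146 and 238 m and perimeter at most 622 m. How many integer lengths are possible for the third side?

146

Triangle inequality: 92 < x < 384. Perimeter ≤ 622 gives x ≤ 622 − 146 − 238 = 238.
So 92 < x ≤ 238; integers 93 through 238: 146 values.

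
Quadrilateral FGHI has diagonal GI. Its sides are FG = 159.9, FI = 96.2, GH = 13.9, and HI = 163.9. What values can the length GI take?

150.0 < GI < 177.8

From triangle FGI: |159.9 − 96.2| < GI < 159.9 + 96.2, i.e. 63.7 < GI < 256.1.
From triangle HGI: 150.0 < GI < 177.8.
Both must hold, so GI lies in the intersection.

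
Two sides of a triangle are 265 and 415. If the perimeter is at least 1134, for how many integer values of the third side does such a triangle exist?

226

Triangle inequality: 150 < x < 680. Perimeter ≥ 1134 gives x ≥ 1134 − 265 − 415 = 454.
So 454 ≤ x < 680; integers 454 through 679: 226 values.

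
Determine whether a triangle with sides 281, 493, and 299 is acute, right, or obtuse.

Compare the square of the longest side to the sum of squares of the other two: 281² + 299² = 168362 < 243049 = 493².

obtuse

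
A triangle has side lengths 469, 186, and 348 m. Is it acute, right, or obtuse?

obtuse

Compare the square of the longest side to the sum of squares of the other two: 186² + 348² = 155700 < 219961 = 469².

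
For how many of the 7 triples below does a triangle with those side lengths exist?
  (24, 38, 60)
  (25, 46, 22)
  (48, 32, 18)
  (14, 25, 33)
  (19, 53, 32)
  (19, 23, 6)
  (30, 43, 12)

(24,38,60): 24+38 > 60 → valid
(22,25,46): 22+25 > 46 → valid
(18,32,48): 18+32 > 48 → valid
(14,25,33): 14+25 > 33 → valid
(19,32,53): 19+32 ≤ 53 → not valid
(6,19,23): 6+19 > 23 → valid
(12,30,43): 12+30 ≤ 43 → not valid
5 of the 7 triples form a triangle.

5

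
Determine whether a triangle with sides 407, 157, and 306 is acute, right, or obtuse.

obtuse

Compare the square of the longest side to the sum of squares of the other two: 157² + 306² = 118285 < 165649 = 407².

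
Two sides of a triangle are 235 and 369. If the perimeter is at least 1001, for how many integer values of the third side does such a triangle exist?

Triangle inequality: 134 < x < 604. Perimeter ≥ 1001 gives x ≥ 1001 − 235 − 369 = 397.
So 397 ≤ x < 604; integers 397 through 603: 207 values.

207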